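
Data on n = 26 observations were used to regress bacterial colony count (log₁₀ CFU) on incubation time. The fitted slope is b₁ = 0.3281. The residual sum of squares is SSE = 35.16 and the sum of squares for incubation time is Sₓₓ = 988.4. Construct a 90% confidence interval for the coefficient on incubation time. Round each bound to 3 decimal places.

(0.262, 0.394)

MSE = SSE/(n − 2) = 35.16/24 = 1.465.
SE(b₁) = √(MSE/Sₓₓ) = √(1.465/988.4) = 0.0384993.
df = n − 2 = 24.
t* = t_{0.05, 24} = 1.710882.
Margin = t* × SE = 1.710882 × 0.0384993 = 0.06587.
CI: 0.3281 ± 0.06587 → (0.262, 0.394).
With 90% confidence, each one-unit increase in incubation time is associated with a change of between 0.262 and 0.394 log₁₀ CFU in bacterial colony count.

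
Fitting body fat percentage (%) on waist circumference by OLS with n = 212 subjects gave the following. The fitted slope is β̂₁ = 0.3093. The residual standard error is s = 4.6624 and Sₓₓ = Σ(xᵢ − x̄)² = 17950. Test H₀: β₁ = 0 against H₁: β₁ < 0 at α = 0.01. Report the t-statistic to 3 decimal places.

t = 8.888

SE(β̂₁) = s/√Sₓₓ = 4.6624/√17950 = 0.0347998.
t = 0.3093 / 0.0347998 = 8.888.
df = n − 2 = 210.
One-sided p ≈ 1.0000, which is ≥ 0.01, so fail to reject H₀.
The data do not give significant evidence that the true slope on waist circumference is negative.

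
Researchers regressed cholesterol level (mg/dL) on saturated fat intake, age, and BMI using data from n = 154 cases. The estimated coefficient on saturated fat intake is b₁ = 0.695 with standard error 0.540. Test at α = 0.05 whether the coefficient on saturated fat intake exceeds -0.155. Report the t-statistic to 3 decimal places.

t = 1.574

H₀: β₁ = -0.155 vs H₁: β₁ > -0.155.
t = (b₁ − β₁⁰)/SE = (0.695 − (-0.155)) / 0.540 = 1.574.
df = n − k − 1 = 154 − 3 − 1 = 150.
One-sided p ≈ 0.0588, which is ≥ 0.05, so fail to reject H₀.
The data do not give significant evidence that the true slope on saturated fat intake exceeds -0.155 mg/dL per unit, holding the other predictors fixed.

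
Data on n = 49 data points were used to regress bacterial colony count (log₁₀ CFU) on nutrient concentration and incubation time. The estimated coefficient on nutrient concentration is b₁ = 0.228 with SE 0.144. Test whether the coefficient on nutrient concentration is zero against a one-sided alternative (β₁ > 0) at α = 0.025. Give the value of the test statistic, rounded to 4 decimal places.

H₀: β₁ = 0 vs H₁: β₁ > 0.
t = (b₁ − β₁⁰)/SE = 0.228 / 0.144 = 1.5833.
df = n − k − 1 = 49 − 2 − 1 = 46.
One-sided p ≈ 0.0601, which is ≥ 0.025, so fail to reject H₀.
The data do not give significant evidence that the true slope on nutrient concentration is positive, holding the other predictors fixed.

t = 1.5833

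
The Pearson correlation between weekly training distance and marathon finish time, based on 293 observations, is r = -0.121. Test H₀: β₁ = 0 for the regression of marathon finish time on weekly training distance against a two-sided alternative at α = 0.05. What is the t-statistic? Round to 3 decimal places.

t = -2.079

t = r·√(n − 2)/√(1 − r²) = -0.121·√291/√0.985359 = -2.079.
df = n − 2 = 291.
Two-sided p ≈ 0.0385, which is < 0.05, so reject H₀.
There is evidence of a linear association between weekly training distance and marathon finish time.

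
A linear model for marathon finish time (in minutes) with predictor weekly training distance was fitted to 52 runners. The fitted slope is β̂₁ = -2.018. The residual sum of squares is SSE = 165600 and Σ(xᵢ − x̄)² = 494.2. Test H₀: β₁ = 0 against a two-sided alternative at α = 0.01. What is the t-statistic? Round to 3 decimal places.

t = -0.780

MSE = SSE/(n − 2) = 165600/50 = 3312.
SE(β̂₁) = √(MSE/Sₓₓ) = √(3312/494.2) = 2.58877.
t = -2.018 / 2.58877 = -0.780.
df = n − 2 = 50.
Two-sided p ≈ 0.4393, which is ≥ 0.01, so fail to reject H₀.
The data do not give significant evidence of an association between weekly training distance and marathon finish time.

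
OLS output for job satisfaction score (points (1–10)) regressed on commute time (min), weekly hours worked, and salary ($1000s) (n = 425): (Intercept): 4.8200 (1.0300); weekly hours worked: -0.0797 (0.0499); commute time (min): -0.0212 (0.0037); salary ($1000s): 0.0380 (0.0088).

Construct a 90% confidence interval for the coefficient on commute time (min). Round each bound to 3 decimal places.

(-0.027, -0.015)

Read off: b = -0.0212, SE = 0.0037 for commute time (min).
df = n − k − 1 = 425 − 3 − 1 = 421.
t* = t_{0.05, 421} = 1.648481.
Margin = t* × SE = 1.648481 × 0.0037 = 0.00610.
CI: -0.0212 ± 0.00610 → (-0.027, -0.015).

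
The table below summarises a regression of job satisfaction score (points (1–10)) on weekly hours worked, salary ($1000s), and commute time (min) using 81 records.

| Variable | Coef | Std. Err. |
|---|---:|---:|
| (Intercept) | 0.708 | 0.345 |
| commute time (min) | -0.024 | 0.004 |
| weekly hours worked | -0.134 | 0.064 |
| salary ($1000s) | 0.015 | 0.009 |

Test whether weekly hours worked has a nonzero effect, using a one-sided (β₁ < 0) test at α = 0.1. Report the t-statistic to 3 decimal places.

Read off: b = -0.134, SE = 0.064 for weekly hours worked.
H₀: β₁ = 0 vs H₁: β₁ < 0.
t = -0.134 / 0.064 = -2.094.
df = n − k − 1 = 81 − 3 − 1 = 77.
One-sided p ≈ 0.0198, which is < 0.1, so reject H₀.
There is evidence that the true slope on weekly hours worked is negative, holding the other predictors fixed.

t = -2.094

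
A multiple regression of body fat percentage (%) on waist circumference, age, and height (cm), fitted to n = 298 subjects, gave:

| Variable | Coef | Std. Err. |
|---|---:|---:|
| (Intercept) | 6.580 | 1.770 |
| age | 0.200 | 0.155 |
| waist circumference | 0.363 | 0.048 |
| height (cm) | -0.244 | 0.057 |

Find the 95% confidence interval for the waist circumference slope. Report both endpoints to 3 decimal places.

Read off: b = 0.363, SE = 0.048 for waist circumference.
df = n − k − 1 = 298 − 3 − 1 = 294.
t* = t_{0.025, 294} = 1.968066.
Margin = t* × SE = 1.968066 × 0.048 = 0.09447.
CI: 0.363 ± 0.09447 → (0.269, 0.457).

(0.269, 0.457)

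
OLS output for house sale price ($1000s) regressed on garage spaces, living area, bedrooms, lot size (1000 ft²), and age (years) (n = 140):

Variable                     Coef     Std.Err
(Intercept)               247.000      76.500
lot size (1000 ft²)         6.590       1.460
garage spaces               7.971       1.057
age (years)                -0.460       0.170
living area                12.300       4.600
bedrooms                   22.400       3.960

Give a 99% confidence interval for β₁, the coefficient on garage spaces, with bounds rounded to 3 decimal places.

(5.209, 10.733)

Read off: b = 7.971, SE = 1.057 for garage spaces.
df = n − k − 1 = 140 − 5 − 1 = 134.
t* = t_{0.005, 134} = 2.613017.
Margin = t* × SE = 2.613017 × 1.057 = 2.76196.
CI: 7.971 ± 2.76196 → (5.209, 10.733).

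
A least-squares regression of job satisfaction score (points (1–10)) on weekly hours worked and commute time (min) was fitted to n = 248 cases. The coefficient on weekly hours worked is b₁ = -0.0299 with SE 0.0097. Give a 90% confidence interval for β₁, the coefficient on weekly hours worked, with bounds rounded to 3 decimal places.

df = n − k − 1 = 248 − 2 − 1 = 245.
t* = t_{0.05, 245} = 1.651097.
Margin = t* × SE = 1.651097 × 0.0097 = 0.01602.
CI: -0.0299 ± 0.01602 → (-0.046, -0.014).
With 90% confidence, each one-unit increase in weekly hours worked is associated with a change of between -0.046 and -0.014 points (1–10) in job satisfaction score, holding the other predictors fixed.

(-0.046, -0.014)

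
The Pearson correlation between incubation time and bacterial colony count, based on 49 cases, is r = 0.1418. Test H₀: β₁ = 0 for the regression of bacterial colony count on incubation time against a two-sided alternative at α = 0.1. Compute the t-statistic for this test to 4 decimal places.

t = r·√(n − 2)/√(1 − r²) = 0.1418·√47/√0.979893 = 0.9821.
df = n − 2 = 47.
Two-sided p ≈ 0.3311, which is ≥ 0.1, so fail to reject H₀.
The data do not give significant evidence of a linear association between incubation time and bacterial colony count.

t = 0.9821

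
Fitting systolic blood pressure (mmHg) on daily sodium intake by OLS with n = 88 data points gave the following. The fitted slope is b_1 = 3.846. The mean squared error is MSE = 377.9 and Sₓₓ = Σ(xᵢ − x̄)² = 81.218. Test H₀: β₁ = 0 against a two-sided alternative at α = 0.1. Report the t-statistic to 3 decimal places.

SE(b_1) = √(MSE/Sₓₓ) = √(377.9/81.218) = 2.15706.
t = 3.846 / 2.15706 = 1.783.
df = n − 2 = 86.
Two-sided p ≈ 0.0781, which is < 0.1, so reject H₀.
There is evidence that daily sodium intake is associated with systolic blood pressure.

t = 1.783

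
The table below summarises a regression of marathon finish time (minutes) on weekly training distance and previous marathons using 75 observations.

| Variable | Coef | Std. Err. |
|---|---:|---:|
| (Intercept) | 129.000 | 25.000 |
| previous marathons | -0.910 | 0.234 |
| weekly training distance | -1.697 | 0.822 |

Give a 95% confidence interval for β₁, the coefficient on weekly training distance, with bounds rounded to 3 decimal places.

Read off: b = -1.697, SE = 0.822 for weekly training distance.
df = n − k − 1 = 75 − 2 − 1 = 72.
t* = t_{0.025, 72} = 1.993464.
Margin = t* × SE = 1.993464 × 0.822 = 1.63863.
CI: -1.697 ± 1.63863 → (-3.336, -0.058).

(-3.336, -0.058)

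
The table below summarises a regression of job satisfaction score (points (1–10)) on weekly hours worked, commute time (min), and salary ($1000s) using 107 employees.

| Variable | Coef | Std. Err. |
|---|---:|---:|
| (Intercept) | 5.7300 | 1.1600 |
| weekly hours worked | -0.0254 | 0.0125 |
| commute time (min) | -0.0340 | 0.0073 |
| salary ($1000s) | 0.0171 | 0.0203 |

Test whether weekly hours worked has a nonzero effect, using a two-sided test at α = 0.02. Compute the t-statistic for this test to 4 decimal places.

t = -2.0320

Read off: b = -0.0254, SE = 0.0125 for weekly hours worked.
H₀: β₁ = 0 vs H₁: β₁ ≠ 0.
t = -0.0254 / 0.0125 = -2.0320.
df = n − k − 1 = 107 − 3 − 1 = 103.
Two-sided p ≈ 0.0447, which is ≥ 0.02, so fail to reject H₀.
The data do not give significant evidence of an association between weekly hours worked and job satisfaction score, after adjusting for the other predictors.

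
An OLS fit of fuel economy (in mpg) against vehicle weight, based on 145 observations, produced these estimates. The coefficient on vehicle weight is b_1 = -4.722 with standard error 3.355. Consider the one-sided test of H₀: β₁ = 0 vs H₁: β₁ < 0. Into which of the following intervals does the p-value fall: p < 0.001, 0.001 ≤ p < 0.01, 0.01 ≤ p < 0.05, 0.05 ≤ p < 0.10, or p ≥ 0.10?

t = -4.722 / 3.355 = -1.407.
df = n − 2 = 145 − 2 = 143.
One-sided p = P(T_{143} < t) ≈ 0.0807.
So 0.05 ≤ p < 0.10.

0.05 ≤ p < 0.10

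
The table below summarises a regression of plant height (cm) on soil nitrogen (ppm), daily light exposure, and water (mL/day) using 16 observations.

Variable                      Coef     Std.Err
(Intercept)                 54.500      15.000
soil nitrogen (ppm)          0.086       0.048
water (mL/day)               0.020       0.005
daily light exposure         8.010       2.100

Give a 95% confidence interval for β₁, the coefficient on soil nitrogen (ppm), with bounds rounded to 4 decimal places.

(-0.0186, 0.1906)

Read off: b = 0.086, SE = 0.048 for soil nitrogen (ppm).
df = n − k − 1 = 16 − 3 − 1 = 12.
t* = t_{0.025, 12} = 2.178813.
Margin = t* × SE = 2.178813 × 0.048 = 0.104583.
CI: 0.086 ± 0.104583 → (-0.0186, 0.1906).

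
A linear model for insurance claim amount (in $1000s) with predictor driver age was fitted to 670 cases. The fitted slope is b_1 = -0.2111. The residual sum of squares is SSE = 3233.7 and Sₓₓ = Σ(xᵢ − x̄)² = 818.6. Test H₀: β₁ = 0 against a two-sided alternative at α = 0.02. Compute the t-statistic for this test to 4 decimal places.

t = -2.7451

MSE = SSE/(n − 2) = 3233.7/668 = 4.84087.
SE(b_1) = √(MSE/Sₓₓ) = √(4.84087/818.6) = 0.0768999.
t = -0.2111 / 0.0768999 = -2.7451.
df = n − 2 = 668.
Two-sided p ≈ 0.0062, which is < 0.02, so reject H₀.
There is evidence that driver age is associated with insurance claim amount.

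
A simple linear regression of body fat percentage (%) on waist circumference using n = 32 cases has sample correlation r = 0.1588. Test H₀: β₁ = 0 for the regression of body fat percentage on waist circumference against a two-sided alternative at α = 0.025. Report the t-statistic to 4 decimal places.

t = 0.8810

t = r·√(n − 2)/√(1 − r²) = 0.1588·√30/√0.974783 = 0.8810.
df = n − 2 = 30.
Two-sided p ≈ 0.3853, which is ≥ 0.025, so fail to reject H₀.
The data do not give significant evidence of a linear association between waist circumference and body fat percentage.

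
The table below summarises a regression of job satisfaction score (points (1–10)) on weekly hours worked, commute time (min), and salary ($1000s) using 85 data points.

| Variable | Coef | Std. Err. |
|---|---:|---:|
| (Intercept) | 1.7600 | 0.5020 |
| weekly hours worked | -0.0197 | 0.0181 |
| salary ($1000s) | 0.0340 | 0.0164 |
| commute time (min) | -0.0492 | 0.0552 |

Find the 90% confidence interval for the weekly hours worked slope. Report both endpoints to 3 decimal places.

(-0.050, 0.010)

Read off: b = -0.0197, SE = 0.0181 for weekly hours worked.
df = n − k − 1 = 85 − 3 − 1 = 81.
t* = t_{0.05, 81} = 1.663884.
Margin = t* × SE = 1.663884 × 0.0181 = 0.03012.
CI: -0.0197 ± 0.03012 → (-0.050, 0.010).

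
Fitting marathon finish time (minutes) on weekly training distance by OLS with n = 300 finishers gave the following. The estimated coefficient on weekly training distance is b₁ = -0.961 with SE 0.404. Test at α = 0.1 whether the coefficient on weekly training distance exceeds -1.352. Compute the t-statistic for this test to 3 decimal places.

t = 0.968

H₀: β₁ = -1.352 vs H₁: β₁ > -1.352.
t = (b₁ − β₁⁰)/SE = (-0.961 − (-1.352)) / 0.404 = 0.968.
df = n − 2 = 300 − 2 = 298.
One-sided p ≈ 0.1670, which is ≥ 0.1, so fail to reject H₀.
The data do not give significant evidence that the true slope on weekly training distance exceeds -1.352 minutes per unit.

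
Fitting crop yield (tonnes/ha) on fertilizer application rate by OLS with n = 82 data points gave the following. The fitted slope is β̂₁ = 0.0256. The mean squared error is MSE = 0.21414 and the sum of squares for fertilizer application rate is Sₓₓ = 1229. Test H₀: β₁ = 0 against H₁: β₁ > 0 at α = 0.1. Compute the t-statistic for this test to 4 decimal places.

SE(β̂₁) = √(MSE/Sₓₓ) = √(0.21414/1229) = 0.0132.
t = 0.0256 / 0.0132 = 1.9394.
df = n − 2 = 80.
One-sided p ≈ 0.0280, which is < 0.1, so reject H₀.
There is evidence that the true slope on fertilizer application rate is positive.

t = 1.9394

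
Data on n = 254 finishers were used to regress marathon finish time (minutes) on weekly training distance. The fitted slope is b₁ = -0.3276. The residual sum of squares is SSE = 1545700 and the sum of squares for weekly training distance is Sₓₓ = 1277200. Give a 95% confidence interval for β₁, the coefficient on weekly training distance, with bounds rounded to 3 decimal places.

(-0.464, -0.191)

MSE = SSE/(n − 2) = 1545700/252 = 6133.73.
SE(b₁) = √(MSE/Sₓₓ) = √(6133.73/1277200) = 0.0692999.
df = n − 2 = 252.
t* = t_{0.025, 252} = 1.969422.
Margin = t* × SE = 1.969422 × 0.0692999 = 0.13648.
CI: -0.3276 ± 0.13648 → (-0.464, -0.191).
With 95% confidence, each one-unit increase in weekly training distance is associated with a change of between -0.464 and -0.191 minutes in marathon finish time.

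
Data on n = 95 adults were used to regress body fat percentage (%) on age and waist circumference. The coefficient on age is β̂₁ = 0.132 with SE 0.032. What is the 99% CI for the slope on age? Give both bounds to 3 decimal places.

(0.048, 0.216)

df = n − k − 1 = 95 − 2 − 1 = 92.
t* = t_{0.005, 92} = 2.63033.
Margin = t* × SE = 2.63033 × 0.032 = 0.08417.
CI: 0.132 ± 0.08417 → (0.048, 0.216).
With 99% confidence, each one-unit increase in age is associated with a change of between 0.048 and 0.216 % in body fat percentage, holding the other predictors fixed.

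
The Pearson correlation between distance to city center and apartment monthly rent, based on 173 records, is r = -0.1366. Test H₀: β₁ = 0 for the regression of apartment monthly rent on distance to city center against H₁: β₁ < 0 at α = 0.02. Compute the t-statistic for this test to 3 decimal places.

t = -1.803

t = r·√(n − 2)/√(1 − r²) = -0.1366·√171/√0.98134 = -1.803.
df = n − 2 = 171.
One-sided p ≈ 0.0366, which is ≥ 0.02, so fail to reject H₀.
The data do not give significant evidence of a linear association between distance to city center and apartment monthly rent.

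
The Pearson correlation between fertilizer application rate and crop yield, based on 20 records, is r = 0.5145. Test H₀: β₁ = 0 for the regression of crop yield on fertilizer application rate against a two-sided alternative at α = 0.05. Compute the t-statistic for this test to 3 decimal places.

t = r·√(n − 2)/√(1 − r²) = 0.5145·√18/√0.73529 = 2.546.
df = n − 2 = 18.
Two-sided p ≈ 0.0203, which is < 0.05, so reject H₀.
There is evidence of a linear association between fertilizer application rate and crop yield.

t = 2.546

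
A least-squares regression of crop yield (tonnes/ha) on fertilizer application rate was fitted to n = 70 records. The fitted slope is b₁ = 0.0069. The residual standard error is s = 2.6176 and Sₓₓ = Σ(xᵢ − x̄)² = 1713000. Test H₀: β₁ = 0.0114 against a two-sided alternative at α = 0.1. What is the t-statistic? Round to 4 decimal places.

t = -2.2500

SE(b₁) = s/√Sₓₓ = 2.6176/√1713000 = 0.00199998.
t = (0.0069 − 0.0114) / 0.00199998 = -2.2500.
df = n − 2 = 68.
Two-sided p ≈ 0.0277, which is < 0.1, so reject H₀.
There is evidence that the true slope on fertilizer application rate differs from 0.0114 tonnes/ha per unit.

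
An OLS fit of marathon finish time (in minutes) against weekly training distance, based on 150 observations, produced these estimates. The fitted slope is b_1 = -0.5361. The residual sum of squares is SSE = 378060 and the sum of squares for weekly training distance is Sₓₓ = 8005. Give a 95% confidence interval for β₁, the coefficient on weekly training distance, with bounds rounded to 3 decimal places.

MSE = SSE/(n − 2) = 378060/148 = 2554.46.
SE(b_1) = √(MSE/Sₓₓ) = √(2554.46/8005) = 0.564896.
df = n − 2 = 148.
t* = t_{0.025, 148} = 1.976122.
Margin = t* × SE = 1.976122 × 0.564896 = 1.11630.
CI: -0.5361 ± 1.11630 → (-1.652, 0.580).
With 95% confidence, each one-unit increase in weekly training distance is associated with a change of between -1.652 and 0.580 minutes in marathon finish time.

(-1.652, 0.580)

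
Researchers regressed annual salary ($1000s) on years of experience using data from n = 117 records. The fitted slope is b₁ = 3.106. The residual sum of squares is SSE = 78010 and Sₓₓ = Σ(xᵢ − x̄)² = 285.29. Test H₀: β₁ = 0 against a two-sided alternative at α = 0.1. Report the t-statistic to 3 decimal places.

MSE = SSE/(n − 2) = 78010/115 = 678.348.
SE(b₁) = √(MSE/Sₓₓ) = √(678.348/285.29) = 1.54199.
t = 3.106 / 1.54199 = 2.014.
df = n − 2 = 115.
Two-sided p ≈ 0.0463, which is < 0.1, so reject H₀.
There is evidence that years of experience is associated with annual salary.

t = 2.014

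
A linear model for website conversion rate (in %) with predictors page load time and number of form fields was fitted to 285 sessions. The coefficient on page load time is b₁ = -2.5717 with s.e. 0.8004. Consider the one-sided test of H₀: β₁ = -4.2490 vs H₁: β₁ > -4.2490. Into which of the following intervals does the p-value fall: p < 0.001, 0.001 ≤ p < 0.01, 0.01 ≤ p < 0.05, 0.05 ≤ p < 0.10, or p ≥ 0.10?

0.01 ≤ p < 0.05

t = (-2.5717 − (-4.2490)) / 0.8004 = 2.096.
df = n − k − 1 = 285 − 2 − 1 = 282.
One-sided p = P(T_{282} > t) ≈ 0.0185.
So 0.01 ≤ p < 0.05.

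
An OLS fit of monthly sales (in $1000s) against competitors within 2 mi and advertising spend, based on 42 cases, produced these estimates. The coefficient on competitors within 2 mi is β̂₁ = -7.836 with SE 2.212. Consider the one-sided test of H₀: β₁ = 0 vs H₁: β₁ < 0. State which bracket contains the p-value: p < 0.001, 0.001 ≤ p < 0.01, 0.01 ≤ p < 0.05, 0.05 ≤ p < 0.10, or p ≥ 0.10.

p < 0.001

t = -7.836 / 2.212 = -3.542.
df = n − k − 1 = 42 − 2 − 1 = 39.
One-sided p = P(T_{39} < t) ≈ 0.0005.
So p < 0.001.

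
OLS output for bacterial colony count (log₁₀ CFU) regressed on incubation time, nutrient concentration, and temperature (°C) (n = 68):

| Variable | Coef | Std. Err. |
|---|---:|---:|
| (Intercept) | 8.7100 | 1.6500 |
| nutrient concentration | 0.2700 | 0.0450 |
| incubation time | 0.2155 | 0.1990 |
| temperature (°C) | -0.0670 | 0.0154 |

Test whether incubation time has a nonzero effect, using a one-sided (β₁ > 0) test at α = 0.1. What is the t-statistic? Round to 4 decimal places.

t = 1.0829

Read off: b = 0.2155, SE = 0.1990 for incubation time.
H₀: β₁ = 0 vs H₁: β₁ > 0.
t = 0.2155 / 0.1990 = 1.0829.
df = n − k − 1 = 68 − 3 − 1 = 64.
One-sided p ≈ 0.1415, which is ≥ 0.1, so fail to reject H₀.
The data do not give significant evidence that the true slope on incubation time is positive, holding the other predictors fixed.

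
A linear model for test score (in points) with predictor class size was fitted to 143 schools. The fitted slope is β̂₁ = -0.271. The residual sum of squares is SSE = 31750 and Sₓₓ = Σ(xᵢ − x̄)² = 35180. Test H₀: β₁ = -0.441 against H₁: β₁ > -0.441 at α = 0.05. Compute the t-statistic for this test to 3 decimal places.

t = 2.125

MSE = SSE/(n − 2) = 31750/141 = 225.177.
SE(β̂₁) = √(MSE/Sₓₓ) = √(225.177/35180) = 0.0800045.
t = (-0.271 − (-0.441)) / 0.0800045 = 2.125.
df = n − 2 = 141.
One-sided p ≈ 0.0177, which is < 0.05, so reject H₀.
There is evidence that the true slope on class size exceeds -0.441 points per unit.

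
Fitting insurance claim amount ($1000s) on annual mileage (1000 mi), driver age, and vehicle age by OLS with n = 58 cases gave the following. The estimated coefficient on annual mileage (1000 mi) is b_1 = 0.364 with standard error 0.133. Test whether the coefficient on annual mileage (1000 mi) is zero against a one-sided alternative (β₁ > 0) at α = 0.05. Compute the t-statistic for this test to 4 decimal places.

H₀: β₁ = 0 vs H₁: β₁ > 0.
t = (b_1 − β₁⁰)/SE = 0.364 / 0.133 = 2.7368.
df = n − k − 1 = 58 − 3 − 1 = 54.
One-sided p ≈ 0.0042, which is < 0.05, so reject H₀.
There is evidence that the true slope on annual mileage (1000 mi) is positive, holding the other predictors fixed.

t = 2.7368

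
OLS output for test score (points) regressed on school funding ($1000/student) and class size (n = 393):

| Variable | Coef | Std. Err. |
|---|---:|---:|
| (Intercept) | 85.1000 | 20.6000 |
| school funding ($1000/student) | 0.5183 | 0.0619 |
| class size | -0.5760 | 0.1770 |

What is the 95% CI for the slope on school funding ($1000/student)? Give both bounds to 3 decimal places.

Read off: b = 0.5183, SE = 0.0619 for school funding ($1000/student).
df = n − k − 1 = 393 − 2 − 1 = 390.
t* = t_{0.025, 390} = 1.966065.
Margin = t* × SE = 1.966065 × 0.0619 = 0.12170.
CI: 0.5183 ± 0.12170 → (0.397, 0.640).

(0.397, 0.640)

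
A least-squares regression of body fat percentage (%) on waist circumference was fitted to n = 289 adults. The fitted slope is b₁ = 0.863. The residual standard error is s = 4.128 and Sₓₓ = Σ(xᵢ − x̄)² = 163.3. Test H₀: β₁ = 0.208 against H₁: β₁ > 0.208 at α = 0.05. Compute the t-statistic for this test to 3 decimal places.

t = 2.028

SE(b₁) = s/√Sₓₓ = 4.128/√163.3 = 0.323033.
t = (0.863 − 0.208) / 0.323033 = 2.028.
df = n − 2 = 287.
One-sided p ≈ 0.0218, which is < 0.05, so reject H₀.
There is evidence that the true slope on waist circumference exceeds 0.208 % per unit.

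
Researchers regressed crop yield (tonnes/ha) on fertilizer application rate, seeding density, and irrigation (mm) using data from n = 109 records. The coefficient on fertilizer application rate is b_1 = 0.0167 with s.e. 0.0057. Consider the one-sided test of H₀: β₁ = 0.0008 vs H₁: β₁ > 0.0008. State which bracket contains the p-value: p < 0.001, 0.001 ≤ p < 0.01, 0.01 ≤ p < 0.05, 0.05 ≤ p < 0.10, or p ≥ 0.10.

0.001 ≤ p < 0.01

t = (0.0167 − 0.0008) / 0.0057 = 2.789.
df = n − k − 1 = 109 − 3 − 1 = 105.
One-sided p = P(T_{105} > t) ≈ 0.0031.
So 0.001 ≤ p < 0.01.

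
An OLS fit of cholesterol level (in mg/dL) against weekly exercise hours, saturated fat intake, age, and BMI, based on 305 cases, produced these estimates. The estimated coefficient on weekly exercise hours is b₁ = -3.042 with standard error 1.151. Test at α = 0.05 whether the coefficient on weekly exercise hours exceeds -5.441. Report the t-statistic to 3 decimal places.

H₀: β₁ = -5.441 vs H₁: β₁ > -5.441.
t = (b₁ − β₁⁰)/SE = (-3.042 − (-5.441)) / 1.151 = 2.084.
df = n − k − 1 = 305 − 4 − 1 = 300.
One-sided p ≈ 0.0190, which is < 0.05, so reject H₀.
There is evidence that the true slope on weekly exercise hours exceeds -5.441 mg/dL per unit, holding the other predictors fixed.

t = 2.084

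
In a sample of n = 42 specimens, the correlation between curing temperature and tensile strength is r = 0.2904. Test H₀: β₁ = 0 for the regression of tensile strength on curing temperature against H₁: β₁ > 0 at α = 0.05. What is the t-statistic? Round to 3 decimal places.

t = 1.919

t = r·√(n − 2)/√(1 − r²) = 0.2904·√40/√0.915668 = 1.919.
df = n − 2 = 40.
One-sided p ≈ 0.0310, which is < 0.05, so reject H₀.
There is evidence of a linear association between curing temperature and tensile strength.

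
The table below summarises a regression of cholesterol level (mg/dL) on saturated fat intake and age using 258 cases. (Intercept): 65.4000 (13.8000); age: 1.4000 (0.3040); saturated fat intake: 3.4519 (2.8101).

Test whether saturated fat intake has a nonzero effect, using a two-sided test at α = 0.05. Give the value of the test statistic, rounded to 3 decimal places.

t = 1.228

Read off: b = 3.4519, SE = 2.8101 for saturated fat intake.
H₀: β₁ = 0 vs H₁: β₁ ≠ 0.
t = 3.4519 / 2.8101 = 1.228.
df = n − k − 1 = 258 − 2 − 1 = 255.
Two-sided p ≈ 0.2204, which is ≥ 0.05, so fail to reject H₀.
The data do not give significant evidence of an association between saturated fat intake and cholesterol level, after adjusting for the other predictors.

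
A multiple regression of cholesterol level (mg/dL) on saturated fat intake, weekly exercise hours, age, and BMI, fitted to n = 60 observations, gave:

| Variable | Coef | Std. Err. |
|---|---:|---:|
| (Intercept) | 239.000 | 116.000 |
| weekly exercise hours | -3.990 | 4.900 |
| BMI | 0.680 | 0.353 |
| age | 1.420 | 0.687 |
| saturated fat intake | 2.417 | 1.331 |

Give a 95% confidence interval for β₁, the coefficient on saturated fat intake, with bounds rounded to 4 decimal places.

(-0.2504, 5.0844)

Read off: b = 2.417, SE = 1.331 for saturated fat intake.
df = n − k − 1 = 60 − 4 − 1 = 55.
t* = t_{0.025, 55} = 2.004045.
Margin = t* × SE = 2.004045 × 1.331 = 2.667384.
CI: 2.417 ± 2.667384 → (-0.2504, 5.0844).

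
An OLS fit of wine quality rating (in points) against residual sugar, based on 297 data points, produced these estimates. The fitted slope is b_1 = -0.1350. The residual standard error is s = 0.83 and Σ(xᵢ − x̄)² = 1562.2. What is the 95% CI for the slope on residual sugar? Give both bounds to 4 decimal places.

SE(b_1) = s/√Sₓₓ = 0.83/√1562.2 = 0.0209995.
df = n − 2 = 295.
t* = t_{0.025, 295} = 1.968038.
Margin = t* × SE = 1.968038 × 0.0209995 = 0.041328.
CI: -0.1350 ± 0.041328 → (-0.1763, -0.0937).
With 95% confidence, each one-unit increase in residual sugar is associated with a change of between -0.1763 and -0.0937 points in wine quality rating.

(-0.1763, -0.0937)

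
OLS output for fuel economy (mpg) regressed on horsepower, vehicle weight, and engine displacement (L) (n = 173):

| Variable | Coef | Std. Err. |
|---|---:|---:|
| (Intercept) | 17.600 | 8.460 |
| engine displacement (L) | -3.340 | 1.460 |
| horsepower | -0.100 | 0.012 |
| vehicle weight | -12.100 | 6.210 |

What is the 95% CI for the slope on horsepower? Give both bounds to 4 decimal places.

Read off: b = -0.100, SE = 0.012 for horsepower.
df = n − k − 1 = 173 − 3 − 1 = 169.
t* = t_{0.025, 169} = 1.9741.
Margin = t* × SE = 1.9741 × 0.012 = 0.023689.
CI: -0.100 ± 0.023689 → (-0.1237, -0.0763).

(-0.1237, -0.0763)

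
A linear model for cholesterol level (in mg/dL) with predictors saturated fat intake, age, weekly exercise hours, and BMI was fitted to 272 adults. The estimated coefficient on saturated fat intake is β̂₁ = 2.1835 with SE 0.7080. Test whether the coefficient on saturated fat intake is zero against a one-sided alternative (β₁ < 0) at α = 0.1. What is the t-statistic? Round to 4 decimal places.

t = 3.0840

H₀: β₁ = 0 vs H₁: β₁ < 0.
t = (β̂₁ − β₁⁰)/SE = 2.1835 / 0.7080 = 3.0840.
df = n − k − 1 = 272 − 4 − 1 = 267.
One-sided p ≈ 0.9989, which is ≥ 0.1, so fail to reject H₀.
The data do not give significant evidence that the true slope on saturated fat intake is negative, holding the other predictors fixed.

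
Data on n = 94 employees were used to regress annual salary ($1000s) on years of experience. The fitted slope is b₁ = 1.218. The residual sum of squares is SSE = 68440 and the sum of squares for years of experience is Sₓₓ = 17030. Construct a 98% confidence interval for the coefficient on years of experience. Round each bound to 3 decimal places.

MSE = SSE/(n − 2) = 68440/92 = 743.913.
SE(b₁) = √(MSE/Sₓₓ) = √(743.913/17030) = 0.209004.
df = n − 2 = 92.
t* = t_{0.01, 92} = 2.367566.
Margin = t* × SE = 2.367566 × 0.209004 = 0.49483.
CI: 1.218 ± 0.49483 → (0.723, 1.713).
With 98% confidence, each one-unit increase in years of experience is associated with a change of between 0.723 and 1.713 $1000s in annual salary.

(0.723, 1.713)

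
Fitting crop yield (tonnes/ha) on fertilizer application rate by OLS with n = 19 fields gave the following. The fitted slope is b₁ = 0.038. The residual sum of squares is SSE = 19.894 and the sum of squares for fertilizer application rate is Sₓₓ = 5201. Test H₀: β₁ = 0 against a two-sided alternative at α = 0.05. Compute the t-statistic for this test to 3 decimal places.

MSE = SSE/(n − 2) = 19.894/17 = 1.17024.
SE(b₁) = √(MSE/Sₓₓ) = √(1.17024/5201) = 0.0150001.
t = 0.038 / 0.0150001 = 2.533.
df = n − 2 = 17.
Two-sided p ≈ 0.0214, which is < 0.05, so reject H₀.
There is evidence that fertilizer application rate is associated with crop yield.

t = 2.533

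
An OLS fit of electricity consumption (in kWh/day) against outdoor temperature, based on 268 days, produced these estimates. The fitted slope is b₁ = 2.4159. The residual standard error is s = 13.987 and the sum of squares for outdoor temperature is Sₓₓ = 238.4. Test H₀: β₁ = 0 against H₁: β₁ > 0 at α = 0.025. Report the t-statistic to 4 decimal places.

t = 2.6669

SE(b₁) = s/√Sₓₓ = 13.987/√238.4 = 0.905882.
t = 2.4159 / 0.905882 = 2.6669.
df = n − 2 = 266.
One-sided p ≈ 0.0041, which is < 0.025, so reject H₀.
There is evidence that the true slope on outdoor temperature is positive.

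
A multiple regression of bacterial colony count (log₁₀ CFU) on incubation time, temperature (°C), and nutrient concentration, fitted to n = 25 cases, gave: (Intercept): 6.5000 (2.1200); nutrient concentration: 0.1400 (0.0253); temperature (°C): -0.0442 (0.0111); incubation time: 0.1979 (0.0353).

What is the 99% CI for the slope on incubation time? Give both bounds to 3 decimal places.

(0.098, 0.298)

Read off: b = 0.1979, SE = 0.0353 for incubation time.
df = n − k − 1 = 25 − 3 − 1 = 21.
t* = t_{0.005, 21} = 2.83136.
Margin = t* × SE = 2.83136 × 0.0353 = 0.09995.
CI: 0.1979 ± 0.09995 → (0.098, 0.298).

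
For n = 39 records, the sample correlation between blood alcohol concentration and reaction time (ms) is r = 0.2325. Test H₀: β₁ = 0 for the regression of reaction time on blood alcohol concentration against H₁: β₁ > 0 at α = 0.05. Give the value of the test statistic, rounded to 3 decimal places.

t = 1.454

t = r·√(n − 2)/√(1 − r²) = 0.2325·√37/√0.945944 = 1.454.
df = n − 2 = 37.
One-sided p ≈ 0.0772, which is ≥ 0.05, so fail to reject H₀.
The data do not give significant evidence of a linear association between blood alcohol concentration and reaction time.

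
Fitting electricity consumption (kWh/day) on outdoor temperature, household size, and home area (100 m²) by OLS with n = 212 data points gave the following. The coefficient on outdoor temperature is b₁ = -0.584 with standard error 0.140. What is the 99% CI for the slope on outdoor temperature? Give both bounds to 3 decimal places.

(-0.948, -0.220)

df = n − k − 1 = 212 − 3 − 1 = 208.
t* = t_{0.005, 208} = 2.599672.
Margin = t* × SE = 2.599672 × 0.140 = 0.36395.
CI: -0.584 ± 0.36395 → (-0.948, -0.220).
With 99% confidence, each one-unit increase in outdoor temperature is associated with a change of between -0.948 and -0.220 kWh/day in electricity consumption, holding the other predictors fixed.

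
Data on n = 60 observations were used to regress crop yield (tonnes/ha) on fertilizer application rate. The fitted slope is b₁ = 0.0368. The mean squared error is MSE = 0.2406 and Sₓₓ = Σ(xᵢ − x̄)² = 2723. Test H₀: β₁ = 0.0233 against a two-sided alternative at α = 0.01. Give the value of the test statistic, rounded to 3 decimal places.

SE(b₁) = √(MSE/Sₓₓ) = √(0.2406/2723) = 0.00939992.
t = (0.0368 − 0.0233) / 0.00939992 = 1.436.
df = n − 2 = 58.
Two-sided p ≈ 0.1563, which is ≥ 0.01, so fail to reject H₀.
The data are consistent with a true slope of 0.0233 tonnes/ha per unit of fertilizer application rate.

t = 1.436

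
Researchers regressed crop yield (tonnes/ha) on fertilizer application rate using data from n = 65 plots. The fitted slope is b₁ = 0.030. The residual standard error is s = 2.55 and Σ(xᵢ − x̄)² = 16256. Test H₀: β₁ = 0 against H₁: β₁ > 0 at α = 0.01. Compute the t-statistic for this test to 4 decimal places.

t = 1.5000

SE(b₁) = s/√Sₓₓ = 2.55/√16256 = 0.0200002.
t = 0.030 / 0.0200002 = 1.5000.
df = n − 2 = 63.
One-sided p ≈ 0.0693, which is ≥ 0.01, so fail to reject H₀.
The data do not give significant evidence that the true slope on fertilizer application rate is positive.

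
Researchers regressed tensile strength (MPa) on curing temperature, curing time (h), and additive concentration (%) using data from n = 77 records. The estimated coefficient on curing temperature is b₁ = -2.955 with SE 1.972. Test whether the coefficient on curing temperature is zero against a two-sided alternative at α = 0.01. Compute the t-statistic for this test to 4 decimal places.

t = -1.4985

H₀: β₁ = 0 vs H₁: β₁ ≠ 0.
t = (b₁ − β₁⁰)/SE = -2.955 / 1.972 = -1.4985.
df = n − k − 1 = 77 − 3 − 1 = 73.
Two-sided p ≈ 0.1383, which is ≥ 0.01, so fail to reject H₀.
The data do not give significant evidence of an association between curing temperature and tensile strength, after adjusting for the other predictors.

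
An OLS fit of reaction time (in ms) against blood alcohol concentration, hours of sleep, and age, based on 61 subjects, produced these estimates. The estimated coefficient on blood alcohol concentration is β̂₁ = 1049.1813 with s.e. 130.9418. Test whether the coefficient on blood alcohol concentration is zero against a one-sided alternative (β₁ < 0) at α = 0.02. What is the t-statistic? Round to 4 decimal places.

t = 8.0126

H₀: β₁ = 0 vs H₁: β₁ < 0.
t = (β̂₁ − β₁⁰)/SE = 1049.1813 / 130.9418 = 8.0126.
df = n − k − 1 = 61 − 3 − 1 = 57.
One-sided p ≈ 1.0000, which is ≥ 0.02, so fail to reject H₀.
The data do not give significant evidence that the true slope on blood alcohol concentration is negative, holding the other predictors fixed.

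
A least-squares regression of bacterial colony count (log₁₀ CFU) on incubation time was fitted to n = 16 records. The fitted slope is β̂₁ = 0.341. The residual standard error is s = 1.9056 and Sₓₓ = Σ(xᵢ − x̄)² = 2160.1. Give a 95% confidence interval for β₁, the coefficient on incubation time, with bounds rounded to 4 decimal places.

SE(β̂₁) = s/√Sₓₓ = 1.9056/√2160.1 = 0.041001.
df = n − 2 = 14.
t* = t_{0.025, 14} = 2.144787.
Margin = t* × SE = 2.144787 × 0.041001 = 0.087938.
CI: 0.341 ± 0.087938 → (0.2531, 0.4289).
With 95% confidence, each one-unit increase in incubation time is associated with a change of between 0.2531 and 0.4289 log₁₀ CFU in bacterial colony count.

(0.2531, 0.4289)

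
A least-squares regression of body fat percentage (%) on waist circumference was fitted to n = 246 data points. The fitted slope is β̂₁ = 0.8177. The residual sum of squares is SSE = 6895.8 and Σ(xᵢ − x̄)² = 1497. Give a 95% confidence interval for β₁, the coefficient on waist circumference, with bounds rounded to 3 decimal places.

MSE = SSE/(n − 2) = 6895.8/244 = 28.2615.
SE(β̂₁) = √(MSE/Sₓₓ) = √(28.2615/1497) = 0.1374.
df = n − 2 = 244.
t* = t_{0.025, 244} = 1.969734.
Margin = t* × SE = 1.969734 × 0.1374 = 0.27064.
CI: 0.8177 ± 0.27064 → (0.547, 1.088).
With 95% confidence, each one-unit increase in waist circumference is associated with a change of between 0.547 and 1.088 % in body fat percentage.

(0.547, 1.088)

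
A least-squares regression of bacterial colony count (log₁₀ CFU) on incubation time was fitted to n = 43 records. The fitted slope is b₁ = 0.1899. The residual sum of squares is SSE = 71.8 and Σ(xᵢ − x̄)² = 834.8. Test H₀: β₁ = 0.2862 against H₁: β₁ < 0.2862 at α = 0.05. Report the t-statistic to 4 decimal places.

MSE = SSE/(n − 2) = 71.8/41 = 1.75122.
SE(b₁) = √(MSE/Sₓₓ) = √(1.75122/834.8) = 0.0458014.
t = (0.1899 − 0.2862) / 0.0458014 = -2.1026.
df = n − 2 = 41.
One-sided p ≈ 0.0208, which is < 0.05, so reject H₀.
There is evidence that the true slope on incubation time is below 0.2862 log₁₀ CFU per unit.

t = -2.1026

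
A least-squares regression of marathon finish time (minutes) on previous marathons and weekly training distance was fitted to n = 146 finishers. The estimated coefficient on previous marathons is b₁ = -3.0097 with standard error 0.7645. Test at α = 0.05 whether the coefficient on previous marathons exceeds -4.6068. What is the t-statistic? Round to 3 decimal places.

H₀: β₁ = -4.6068 vs H₁: β₁ > -4.6068.
t = (b₁ − β₁⁰)/SE = (-3.0097 − (-4.6068)) / 0.7645 = 2.089.
df = n − k − 1 = 146 − 2 − 1 = 143.
One-sided p ≈ 0.0192, which is < 0.05, so reject H₀.
There is evidence that the true slope on previous marathons exceeds -4.6068 minutes per unit, holding the other predictors fixed.

t = 2.089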